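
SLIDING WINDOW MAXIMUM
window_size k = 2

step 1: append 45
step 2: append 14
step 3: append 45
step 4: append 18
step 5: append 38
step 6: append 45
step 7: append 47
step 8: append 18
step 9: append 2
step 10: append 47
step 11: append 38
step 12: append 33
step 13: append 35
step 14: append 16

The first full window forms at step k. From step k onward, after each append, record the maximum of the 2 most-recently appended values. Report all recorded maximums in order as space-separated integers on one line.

step 1: append 45 -> window=[45] (not full yet)
step 2: append 14 -> window=[45, 14] -> max=45
step 3: append 45 -> window=[14, 45] -> max=45
step 4: append 18 -> window=[45, 18] -> max=45
step 5: append 38 -> window=[18, 38] -> max=38
step 6: append 45 -> window=[38, 45] -> max=45
step 7: append 47 -> window=[45, 47] -> max=47
step 8: append 18 -> window=[47, 18] -> max=47
step 9: append 2 -> window=[18, 2] -> max=18
step 10: append 47 -> window=[2, 47] -> max=47
step 11: append 38 -> window=[47, 38] -> max=47
step 12: append 33 -> window=[38, 33] -> max=38
step 13: append 35 -> window=[33, 35] -> max=35
step 14: append 16 -> window=[35, 16] -> max=35

Answer: 45 45 45 38 45 47 47 18 47 47 38 35 35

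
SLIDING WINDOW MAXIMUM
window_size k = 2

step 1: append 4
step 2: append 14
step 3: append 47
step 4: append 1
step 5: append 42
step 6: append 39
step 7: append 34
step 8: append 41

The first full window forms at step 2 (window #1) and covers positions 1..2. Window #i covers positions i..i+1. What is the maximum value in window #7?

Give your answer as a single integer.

step 1: append 4 -> window=[4] (not full yet)
step 2: append 14 -> window=[4, 14] -> max=14
step 3: append 47 -> window=[14, 47] -> max=47
step 4: append 1 -> window=[47, 1] -> max=47
step 5: append 42 -> window=[1, 42] -> max=42
step 6: append 39 -> window=[42, 39] -> max=42
step 7: append 34 -> window=[39, 34] -> max=39
step 8: append 41 -> window=[34, 41] -> max=41
Window #7 max = 41

Answer: 41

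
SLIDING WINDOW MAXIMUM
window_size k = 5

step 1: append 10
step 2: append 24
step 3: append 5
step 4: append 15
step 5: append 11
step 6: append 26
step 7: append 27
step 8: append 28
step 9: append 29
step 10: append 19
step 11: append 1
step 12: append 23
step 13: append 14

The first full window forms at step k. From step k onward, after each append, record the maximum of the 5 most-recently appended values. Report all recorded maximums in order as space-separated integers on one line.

Answer: 24 26 27 28 29 29 29 29 29

Derivation:
step 1: append 10 -> window=[10] (not full yet)
step 2: append 24 -> window=[10, 24] (not full yet)
step 3: append 5 -> window=[10, 24, 5] (not full yet)
step 4: append 15 -> window=[10, 24, 5, 15] (not full yet)
step 5: append 11 -> window=[10, 24, 5, 15, 11] -> max=24
step 6: append 26 -> window=[24, 5, 15, 11, 26] -> max=26
step 7: append 27 -> window=[5, 15, 11, 26, 27] -> max=27
step 8: append 28 -> window=[15, 11, 26, 27, 28] -> max=28
step 9: append 29 -> window=[11, 26, 27, 28, 29] -> max=29
step 10: append 19 -> window=[26, 27, 28, 29, 19] -> max=29
step 11: append 1 -> window=[27, 28, 29, 19, 1] -> max=29
step 12: append 23 -> window=[28, 29, 19, 1, 23] -> max=29
step 13: append 14 -> window=[29, 19, 1, 23, 14] -> max=29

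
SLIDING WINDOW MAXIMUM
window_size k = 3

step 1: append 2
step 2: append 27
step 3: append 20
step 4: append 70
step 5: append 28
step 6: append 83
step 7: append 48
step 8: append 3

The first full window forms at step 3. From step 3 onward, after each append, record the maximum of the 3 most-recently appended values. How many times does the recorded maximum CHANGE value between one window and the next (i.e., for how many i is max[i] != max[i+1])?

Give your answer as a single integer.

Answer: 2

Derivation:
step 1: append 2 -> window=[2] (not full yet)
step 2: append 27 -> window=[2, 27] (not full yet)
step 3: append 20 -> window=[2, 27, 20] -> max=27
step 4: append 70 -> window=[27, 20, 70] -> max=70
step 5: append 28 -> window=[20, 70, 28] -> max=70
step 6: append 83 -> window=[70, 28, 83] -> max=83
step 7: append 48 -> window=[28, 83, 48] -> max=83
step 8: append 3 -> window=[83, 48, 3] -> max=83
Recorded maximums: 27 70 70 83 83 83
Changes between consecutive maximums: 2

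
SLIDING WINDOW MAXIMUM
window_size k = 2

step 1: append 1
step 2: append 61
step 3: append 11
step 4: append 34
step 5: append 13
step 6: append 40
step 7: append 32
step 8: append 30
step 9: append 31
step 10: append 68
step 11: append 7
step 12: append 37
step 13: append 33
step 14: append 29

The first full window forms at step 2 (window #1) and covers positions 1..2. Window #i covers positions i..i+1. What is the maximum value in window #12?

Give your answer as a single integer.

Answer: 37

Derivation:
step 1: append 1 -> window=[1] (not full yet)
step 2: append 61 -> window=[1, 61] -> max=61
step 3: append 11 -> window=[61, 11] -> max=61
step 4: append 34 -> window=[11, 34] -> max=34
step 5: append 13 -> window=[34, 13] -> max=34
step 6: append 40 -> window=[13, 40] -> max=40
step 7: append 32 -> window=[40, 32] -> max=40
step 8: append 30 -> window=[32, 30] -> max=32
step 9: append 31 -> window=[30, 31] -> max=31
step 10: append 68 -> window=[31, 68] -> max=68
step 11: append 7 -> window=[68, 7] -> max=68
step 12: append 37 -> window=[7, 37] -> max=37
step 13: append 33 -> window=[37, 33] -> max=37
Window #12 max = 37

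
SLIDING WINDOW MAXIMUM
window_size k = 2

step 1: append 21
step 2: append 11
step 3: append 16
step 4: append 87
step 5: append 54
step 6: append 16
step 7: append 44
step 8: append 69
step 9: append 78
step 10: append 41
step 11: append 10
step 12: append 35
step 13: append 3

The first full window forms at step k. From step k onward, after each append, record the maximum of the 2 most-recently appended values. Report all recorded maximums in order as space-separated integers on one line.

Answer: 21 16 87 87 54 44 69 78 78 41 35 35

Derivation:
step 1: append 21 -> window=[21] (not full yet)
step 2: append 11 -> window=[21, 11] -> max=21
step 3: append 16 -> window=[11, 16] -> max=16
step 4: append 87 -> window=[16, 87] -> max=87
step 5: append 54 -> window=[87, 54] -> max=87
step 6: append 16 -> window=[54, 16] -> max=54
step 7: append 44 -> window=[16, 44] -> max=44
step 8: append 69 -> window=[44, 69] -> max=69
step 9: append 78 -> window=[69, 78] -> max=78
step 10: append 41 -> window=[78, 41] -> max=78
step 11: append 10 -> window=[41, 10] -> max=41
step 12: append 35 -> window=[10, 35] -> max=35
step 13: append 3 -> window=[35, 3] -> max=35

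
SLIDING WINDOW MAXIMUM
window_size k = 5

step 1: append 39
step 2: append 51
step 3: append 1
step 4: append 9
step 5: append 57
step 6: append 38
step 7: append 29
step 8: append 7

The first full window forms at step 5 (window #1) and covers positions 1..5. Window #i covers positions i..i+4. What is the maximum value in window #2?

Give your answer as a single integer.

Answer: 57

Derivation:
step 1: append 39 -> window=[39] (not full yet)
step 2: append 51 -> window=[39, 51] (not full yet)
step 3: append 1 -> window=[39, 51, 1] (not full yet)
step 4: append 9 -> window=[39, 51, 1, 9] (not full yet)
step 5: append 57 -> window=[39, 51, 1, 9, 57] -> max=57
step 6: append 38 -> window=[51, 1, 9, 57, 38] -> max=57
Window #2 max = 57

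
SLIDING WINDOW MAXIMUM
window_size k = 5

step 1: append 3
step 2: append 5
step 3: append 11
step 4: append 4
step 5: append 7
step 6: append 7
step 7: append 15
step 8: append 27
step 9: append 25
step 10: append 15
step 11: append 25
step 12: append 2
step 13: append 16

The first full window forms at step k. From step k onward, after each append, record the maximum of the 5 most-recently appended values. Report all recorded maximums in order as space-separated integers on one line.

Answer: 11 11 15 27 27 27 27 27 25

Derivation:
step 1: append 3 -> window=[3] (not full yet)
step 2: append 5 -> window=[3, 5] (not full yet)
step 3: append 11 -> window=[3, 5, 11] (not full yet)
step 4: append 4 -> window=[3, 5, 11, 4] (not full yet)
step 5: append 7 -> window=[3, 5, 11, 4, 7] -> max=11
step 6: append 7 -> window=[5, 11, 4, 7, 7] -> max=11
step 7: append 15 -> window=[11, 4, 7, 7, 15] -> max=15
step 8: append 27 -> window=[4, 7, 7, 15, 27] -> max=27
step 9: append 25 -> window=[7, 7, 15, 27, 25] -> max=27
step 10: append 15 -> window=[7, 15, 27, 25, 15] -> max=27
step 11: append 25 -> window=[15, 27, 25, 15, 25] -> max=27
step 12: append 2 -> window=[27, 25, 15, 25, 2] -> max=27
step 13: append 16 -> window=[25, 15, 25, 2, 16] -> max=25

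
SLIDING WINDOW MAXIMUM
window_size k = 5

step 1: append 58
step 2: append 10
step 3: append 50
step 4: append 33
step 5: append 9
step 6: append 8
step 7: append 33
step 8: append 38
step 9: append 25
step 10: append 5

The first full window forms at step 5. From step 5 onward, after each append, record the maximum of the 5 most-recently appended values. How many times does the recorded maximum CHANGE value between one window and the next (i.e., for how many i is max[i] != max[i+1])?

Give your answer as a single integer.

step 1: append 58 -> window=[58] (not full yet)
step 2: append 10 -> window=[58, 10] (not full yet)
step 3: append 50 -> window=[58, 10, 50] (not full yet)
step 4: append 33 -> window=[58, 10, 50, 33] (not full yet)
step 5: append 9 -> window=[58, 10, 50, 33, 9] -> max=58
step 6: append 8 -> window=[10, 50, 33, 9, 8] -> max=50
step 7: append 33 -> window=[50, 33, 9, 8, 33] -> max=50
step 8: append 38 -> window=[33, 9, 8, 33, 38] -> max=38
step 9: append 25 -> window=[9, 8, 33, 38, 25] -> max=38
step 10: append 5 -> window=[8, 33, 38, 25, 5] -> max=38
Recorded maximums: 58 50 50 38 38 38
Changes between consecutive maximums: 2

Answer: 2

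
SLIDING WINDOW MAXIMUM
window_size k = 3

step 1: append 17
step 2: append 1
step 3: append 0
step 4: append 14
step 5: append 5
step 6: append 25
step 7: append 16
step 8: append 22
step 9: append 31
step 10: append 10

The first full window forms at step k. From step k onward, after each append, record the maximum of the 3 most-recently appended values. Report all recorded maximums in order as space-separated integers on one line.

Answer: 17 14 14 25 25 25 31 31

Derivation:
step 1: append 17 -> window=[17] (not full yet)
step 2: append 1 -> window=[17, 1] (not full yet)
step 3: append 0 -> window=[17, 1, 0] -> max=17
step 4: append 14 -> window=[1, 0, 14] -> max=14
step 5: append 5 -> window=[0, 14, 5] -> max=14
step 6: append 25 -> window=[14, 5, 25] -> max=25
step 7: append 16 -> window=[5, 25, 16] -> max=25
step 8: append 22 -> window=[25, 16, 22] -> max=25
step 9: append 31 -> window=[16, 22, 31] -> max=31
step 10: append 10 -> window=[22, 31, 10] -> max=31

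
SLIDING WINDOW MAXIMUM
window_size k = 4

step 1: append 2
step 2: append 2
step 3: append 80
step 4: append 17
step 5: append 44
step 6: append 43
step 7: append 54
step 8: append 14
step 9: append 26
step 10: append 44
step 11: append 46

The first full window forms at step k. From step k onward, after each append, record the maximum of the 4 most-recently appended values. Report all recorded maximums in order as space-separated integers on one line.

Answer: 80 80 80 54 54 54 54 46

Derivation:
step 1: append 2 -> window=[2] (not full yet)
step 2: append 2 -> window=[2, 2] (not full yet)
step 3: append 80 -> window=[2, 2, 80] (not full yet)
step 4: append 17 -> window=[2, 2, 80, 17] -> max=80
step 5: append 44 -> window=[2, 80, 17, 44] -> max=80
step 6: append 43 -> window=[80, 17, 44, 43] -> max=80
step 7: append 54 -> window=[17, 44, 43, 54] -> max=54
step 8: append 14 -> window=[44, 43, 54, 14] -> max=54
step 9: append 26 -> window=[43, 54, 14, 26] -> max=54
step 10: append 44 -> window=[54, 14, 26, 44] -> max=54
step 11: append 46 -> window=[14, 26, 44, 46] -> max=46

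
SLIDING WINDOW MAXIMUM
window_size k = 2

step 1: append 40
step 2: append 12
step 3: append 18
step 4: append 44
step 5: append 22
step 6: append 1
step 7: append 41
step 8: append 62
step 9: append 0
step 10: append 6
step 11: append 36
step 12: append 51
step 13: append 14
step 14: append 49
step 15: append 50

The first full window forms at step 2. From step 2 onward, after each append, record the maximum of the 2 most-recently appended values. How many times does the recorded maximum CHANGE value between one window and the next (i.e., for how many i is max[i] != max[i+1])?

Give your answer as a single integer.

Answer: 10

Derivation:
step 1: append 40 -> window=[40] (not full yet)
step 2: append 12 -> window=[40, 12] -> max=40
step 3: append 18 -> window=[12, 18] -> max=18
step 4: append 44 -> window=[18, 44] -> max=44
step 5: append 22 -> window=[44, 22] -> max=44
step 6: append 1 -> window=[22, 1] -> max=22
step 7: append 41 -> window=[1, 41] -> max=41
step 8: append 62 -> window=[41, 62] -> max=62
step 9: append 0 -> window=[62, 0] -> max=62
step 10: append 6 -> window=[0, 6] -> max=6
step 11: append 36 -> window=[6, 36] -> max=36
step 12: append 51 -> window=[36, 51] -> max=51
step 13: append 14 -> window=[51, 14] -> max=51
step 14: append 49 -> window=[14, 49] -> max=49
step 15: append 50 -> window=[49, 50] -> max=50
Recorded maximums: 40 18 44 44 22 41 62 62 6 36 51 51 49 50
Changes between consecutive maximums: 10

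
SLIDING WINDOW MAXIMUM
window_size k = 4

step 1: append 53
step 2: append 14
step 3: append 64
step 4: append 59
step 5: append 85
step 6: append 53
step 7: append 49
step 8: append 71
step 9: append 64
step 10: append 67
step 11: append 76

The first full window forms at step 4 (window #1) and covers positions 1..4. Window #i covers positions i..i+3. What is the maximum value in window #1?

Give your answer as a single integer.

step 1: append 53 -> window=[53] (not full yet)
step 2: append 14 -> window=[53, 14] (not full yet)
step 3: append 64 -> window=[53, 14, 64] (not full yet)
step 4: append 59 -> window=[53, 14, 64, 59] -> max=64
Window #1 max = 64

Answer: 64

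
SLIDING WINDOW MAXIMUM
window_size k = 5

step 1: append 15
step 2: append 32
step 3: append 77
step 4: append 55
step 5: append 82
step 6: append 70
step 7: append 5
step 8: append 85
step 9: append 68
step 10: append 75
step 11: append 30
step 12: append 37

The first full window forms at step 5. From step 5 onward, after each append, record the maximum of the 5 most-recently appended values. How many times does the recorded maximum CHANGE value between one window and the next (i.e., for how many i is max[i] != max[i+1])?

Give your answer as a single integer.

Answer: 1

Derivation:
step 1: append 15 -> window=[15] (not full yet)
step 2: append 32 -> window=[15, 32] (not full yet)
step 3: append 77 -> window=[15, 32, 77] (not full yet)
step 4: append 55 -> window=[15, 32, 77, 55] (not full yet)
step 5: append 82 -> window=[15, 32, 77, 55, 82] -> max=82
step 6: append 70 -> window=[32, 77, 55, 82, 70] -> max=82
step 7: append 5 -> window=[77, 55, 82, 70, 5] -> max=82
step 8: append 85 -> window=[55, 82, 70, 5, 85] -> max=85
step 9: append 68 -> window=[82, 70, 5, 85, 68] -> max=85
step 10: append 75 -> window=[70, 5, 85, 68, 75] -> max=85
step 11: append 30 -> window=[5, 85, 68, 75, 30] -> max=85
step 12: append 37 -> window=[85, 68, 75, 30, 37] -> max=85
Recorded maximums: 82 82 82 85 85 85 85 85
Changes between consecutive maximums: 1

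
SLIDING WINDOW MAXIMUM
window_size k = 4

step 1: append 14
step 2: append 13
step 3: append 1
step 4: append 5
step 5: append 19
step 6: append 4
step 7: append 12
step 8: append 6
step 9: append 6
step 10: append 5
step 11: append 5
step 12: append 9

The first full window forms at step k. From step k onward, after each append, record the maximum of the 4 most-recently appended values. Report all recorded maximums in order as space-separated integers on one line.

step 1: append 14 -> window=[14] (not full yet)
step 2: append 13 -> window=[14, 13] (not full yet)
step 3: append 1 -> window=[14, 13, 1] (not full yet)
step 4: append 5 -> window=[14, 13, 1, 5] -> max=14
step 5: append 19 -> window=[13, 1, 5, 19] -> max=19
step 6: append 4 -> window=[1, 5, 19, 4] -> max=19
step 7: append 12 -> window=[5, 19, 4, 12] -> max=19
step 8: append 6 -> window=[19, 4, 12, 6] -> max=19
step 9: append 6 -> window=[4, 12, 6, 6] -> max=12
step 10: append 5 -> window=[12, 6, 6, 5] -> max=12
step 11: append 5 -> window=[6, 6, 5, 5] -> max=6
step 12: append 9 -> window=[6, 5, 5, 9] -> max=9

Answer: 14 19 19 19 19 12 12 6 9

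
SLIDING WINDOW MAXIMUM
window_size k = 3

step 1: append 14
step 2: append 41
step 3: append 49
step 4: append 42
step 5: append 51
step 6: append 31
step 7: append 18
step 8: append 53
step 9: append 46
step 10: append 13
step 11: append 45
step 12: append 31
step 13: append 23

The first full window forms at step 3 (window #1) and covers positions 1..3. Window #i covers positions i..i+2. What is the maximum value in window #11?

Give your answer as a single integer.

Answer: 45

Derivation:
step 1: append 14 -> window=[14] (not full yet)
step 2: append 41 -> window=[14, 41] (not full yet)
step 3: append 49 -> window=[14, 41, 49] -> max=49
step 4: append 42 -> window=[41, 49, 42] -> max=49
step 5: append 51 -> window=[49, 42, 51] -> max=51
step 6: append 31 -> window=[42, 51, 31] -> max=51
step 7: append 18 -> window=[51, 31, 18] -> max=51
step 8: append 53 -> window=[31, 18, 53] -> max=53
step 9: append 46 -> window=[18, 53, 46] -> max=53
step 10: append 13 -> window=[53, 46, 13] -> max=53
step 11: append 45 -> window=[46, 13, 45] -> max=46
step 12: append 31 -> window=[13, 45, 31] -> max=45
step 13: append 23 -> window=[45, 31, 23] -> max=45
Window #11 max = 45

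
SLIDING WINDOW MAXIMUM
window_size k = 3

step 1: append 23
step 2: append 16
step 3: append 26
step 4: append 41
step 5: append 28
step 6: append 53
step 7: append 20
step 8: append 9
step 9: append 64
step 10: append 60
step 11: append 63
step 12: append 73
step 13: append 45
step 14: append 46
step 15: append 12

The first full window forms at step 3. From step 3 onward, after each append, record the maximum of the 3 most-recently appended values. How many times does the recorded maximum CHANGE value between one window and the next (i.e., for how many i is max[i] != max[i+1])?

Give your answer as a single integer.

step 1: append 23 -> window=[23] (not full yet)
step 2: append 16 -> window=[23, 16] (not full yet)
step 3: append 26 -> window=[23, 16, 26] -> max=26
step 4: append 41 -> window=[16, 26, 41] -> max=41
step 5: append 28 -> window=[26, 41, 28] -> max=41
step 6: append 53 -> window=[41, 28, 53] -> max=53
step 7: append 20 -> window=[28, 53, 20] -> max=53
step 8: append 9 -> window=[53, 20, 9] -> max=53
step 9: append 64 -> window=[20, 9, 64] -> max=64
step 10: append 60 -> window=[9, 64, 60] -> max=64
step 11: append 63 -> window=[64, 60, 63] -> max=64
step 12: append 73 -> window=[60, 63, 73] -> max=73
step 13: append 45 -> window=[63, 73, 45] -> max=73
step 14: append 46 -> window=[73, 45, 46] -> max=73
step 15: append 12 -> window=[45, 46, 12] -> max=46
Recorded maximums: 26 41 41 53 53 53 64 64 64 73 73 73 46
Changes between consecutive maximums: 5

Answer: 5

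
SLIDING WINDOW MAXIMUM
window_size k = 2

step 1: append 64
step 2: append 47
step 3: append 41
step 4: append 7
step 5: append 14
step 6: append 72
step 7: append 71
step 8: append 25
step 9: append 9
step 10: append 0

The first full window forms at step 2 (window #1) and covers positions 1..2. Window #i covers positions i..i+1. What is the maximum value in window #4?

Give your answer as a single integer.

Answer: 14

Derivation:
step 1: append 64 -> window=[64] (not full yet)
step 2: append 47 -> window=[64, 47] -> max=64
step 3: append 41 -> window=[47, 41] -> max=47
step 4: append 7 -> window=[41, 7] -> max=41
step 5: append 14 -> window=[7, 14] -> max=14
Window #4 max = 14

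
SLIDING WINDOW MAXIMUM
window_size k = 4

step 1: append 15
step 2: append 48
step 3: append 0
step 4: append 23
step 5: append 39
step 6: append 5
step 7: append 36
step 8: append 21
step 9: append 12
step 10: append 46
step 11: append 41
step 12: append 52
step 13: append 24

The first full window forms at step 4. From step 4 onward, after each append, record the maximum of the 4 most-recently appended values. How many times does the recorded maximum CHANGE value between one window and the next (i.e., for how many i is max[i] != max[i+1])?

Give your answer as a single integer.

step 1: append 15 -> window=[15] (not full yet)
step 2: append 48 -> window=[15, 48] (not full yet)
step 3: append 0 -> window=[15, 48, 0] (not full yet)
step 4: append 23 -> window=[15, 48, 0, 23] -> max=48
step 5: append 39 -> window=[48, 0, 23, 39] -> max=48
step 6: append 5 -> window=[0, 23, 39, 5] -> max=39
step 7: append 36 -> window=[23, 39, 5, 36] -> max=39
step 8: append 21 -> window=[39, 5, 36, 21] -> max=39
step 9: append 12 -> window=[5, 36, 21, 12] -> max=36
step 10: append 46 -> window=[36, 21, 12, 46] -> max=46
step 11: append 41 -> window=[21, 12, 46, 41] -> max=46
step 12: append 52 -> window=[12, 46, 41, 52] -> max=52
step 13: append 24 -> window=[46, 41, 52, 24] -> max=52
Recorded maximums: 48 48 39 39 39 36 46 46 52 52
Changes between consecutive maximums: 4

Answer: 4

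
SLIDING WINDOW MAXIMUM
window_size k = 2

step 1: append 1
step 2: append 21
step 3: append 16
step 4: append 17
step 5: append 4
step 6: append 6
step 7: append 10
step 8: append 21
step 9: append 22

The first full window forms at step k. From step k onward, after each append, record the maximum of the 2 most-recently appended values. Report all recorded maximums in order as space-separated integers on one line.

step 1: append 1 -> window=[1] (not full yet)
step 2: append 21 -> window=[1, 21] -> max=21
step 3: append 16 -> window=[21, 16] -> max=21
step 4: append 17 -> window=[16, 17] -> max=17
step 5: append 4 -> window=[17, 4] -> max=17
step 6: append 6 -> window=[4, 6] -> max=6
step 7: append 10 -> window=[6, 10] -> max=10
step 8: append 21 -> window=[10, 21] -> max=21
step 9: append 22 -> window=[21, 22] -> max=22

Answer: 21 21 17 17 6 10 21 22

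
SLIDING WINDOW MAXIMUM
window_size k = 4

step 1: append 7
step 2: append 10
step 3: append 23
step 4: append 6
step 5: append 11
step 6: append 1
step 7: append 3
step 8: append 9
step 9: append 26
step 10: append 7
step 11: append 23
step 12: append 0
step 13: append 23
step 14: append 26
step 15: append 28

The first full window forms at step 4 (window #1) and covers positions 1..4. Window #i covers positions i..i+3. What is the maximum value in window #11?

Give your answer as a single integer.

Answer: 26

Derivation:
step 1: append 7 -> window=[7] (not full yet)
step 2: append 10 -> window=[7, 10] (not full yet)
step 3: append 23 -> window=[7, 10, 23] (not full yet)
step 4: append 6 -> window=[7, 10, 23, 6] -> max=23
step 5: append 11 -> window=[10, 23, 6, 11] -> max=23
step 6: append 1 -> window=[23, 6, 11, 1] -> max=23
step 7: append 3 -> window=[6, 11, 1, 3] -> max=11
step 8: append 9 -> window=[11, 1, 3, 9] -> max=11
step 9: append 26 -> window=[1, 3, 9, 26] -> max=26
step 10: append 7 -> window=[3, 9, 26, 7] -> max=26
step 11: append 23 -> window=[9, 26, 7, 23] -> max=26
step 12: append 0 -> window=[26, 7, 23, 0] -> max=26
step 13: append 23 -> window=[7, 23, 0, 23] -> max=23
step 14: append 26 -> window=[23, 0, 23, 26] -> max=26
Window #11 max = 26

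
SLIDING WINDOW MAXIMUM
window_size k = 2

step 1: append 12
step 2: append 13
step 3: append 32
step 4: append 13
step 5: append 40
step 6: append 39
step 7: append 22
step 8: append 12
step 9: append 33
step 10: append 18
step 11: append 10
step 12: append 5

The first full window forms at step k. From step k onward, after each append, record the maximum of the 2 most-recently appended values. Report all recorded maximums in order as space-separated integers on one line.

step 1: append 12 -> window=[12] (not full yet)
step 2: append 13 -> window=[12, 13] -> max=13
step 3: append 32 -> window=[13, 32] -> max=32
step 4: append 13 -> window=[32, 13] -> max=32
step 5: append 40 -> window=[13, 40] -> max=40
step 6: append 39 -> window=[40, 39] -> max=40
step 7: append 22 -> window=[39, 22] -> max=39
step 8: append 12 -> window=[22, 12] -> max=22
step 9: append 33 -> window=[12, 33] -> max=33
step 10: append 18 -> window=[33, 18] -> max=33
step 11: append 10 -> window=[18, 10] -> max=18
step 12: append 5 -> window=[10, 5] -> max=10

Answer: 13 32 32 40 40 39 22 33 33 18 10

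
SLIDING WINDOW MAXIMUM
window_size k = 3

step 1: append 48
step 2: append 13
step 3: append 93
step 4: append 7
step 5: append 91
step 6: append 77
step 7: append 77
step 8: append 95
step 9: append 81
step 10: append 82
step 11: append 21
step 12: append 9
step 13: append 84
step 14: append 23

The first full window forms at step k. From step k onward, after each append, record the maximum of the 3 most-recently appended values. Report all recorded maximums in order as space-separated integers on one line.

Answer: 93 93 93 91 91 95 95 95 82 82 84 84

Derivation:
step 1: append 48 -> window=[48] (not full yet)
step 2: append 13 -> window=[48, 13] (not full yet)
step 3: append 93 -> window=[48, 13, 93] -> max=93
step 4: append 7 -> window=[13, 93, 7] -> max=93
step 5: append 91 -> window=[93, 7, 91] -> max=93
step 6: append 77 -> window=[7, 91, 77] -> max=91
step 7: append 77 -> window=[91, 77, 77] -> max=91
step 8: append 95 -> window=[77, 77, 95] -> max=95
step 9: append 81 -> window=[77, 95, 81] -> max=95
step 10: append 82 -> window=[95, 81, 82] -> max=95
step 11: append 21 -> window=[81, 82, 21] -> max=82
step 12: append 9 -> window=[82, 21, 9] -> max=82
step 13: append 84 -> window=[21, 9, 84] -> max=84
step 14: append 23 -> window=[9, 84, 23] -> max=84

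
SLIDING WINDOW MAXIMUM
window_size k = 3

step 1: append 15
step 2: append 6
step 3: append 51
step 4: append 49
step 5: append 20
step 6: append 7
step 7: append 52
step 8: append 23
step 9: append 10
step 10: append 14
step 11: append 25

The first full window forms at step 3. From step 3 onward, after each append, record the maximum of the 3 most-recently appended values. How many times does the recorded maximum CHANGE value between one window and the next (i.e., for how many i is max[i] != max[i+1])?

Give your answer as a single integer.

Answer: 4

Derivation:
step 1: append 15 -> window=[15] (not full yet)
step 2: append 6 -> window=[15, 6] (not full yet)
step 3: append 51 -> window=[15, 6, 51] -> max=51
step 4: append 49 -> window=[6, 51, 49] -> max=51
step 5: append 20 -> window=[51, 49, 20] -> max=51
step 6: append 7 -> window=[49, 20, 7] -> max=49
step 7: append 52 -> window=[20, 7, 52] -> max=52
step 8: append 23 -> window=[7, 52, 23] -> max=52
step 9: append 10 -> window=[52, 23, 10] -> max=52
step 10: append 14 -> window=[23, 10, 14] -> max=23
step 11: append 25 -> window=[10, 14, 25] -> max=25
Recorded maximums: 51 51 51 49 52 52 52 23 25
Changes between consecutive maximums: 4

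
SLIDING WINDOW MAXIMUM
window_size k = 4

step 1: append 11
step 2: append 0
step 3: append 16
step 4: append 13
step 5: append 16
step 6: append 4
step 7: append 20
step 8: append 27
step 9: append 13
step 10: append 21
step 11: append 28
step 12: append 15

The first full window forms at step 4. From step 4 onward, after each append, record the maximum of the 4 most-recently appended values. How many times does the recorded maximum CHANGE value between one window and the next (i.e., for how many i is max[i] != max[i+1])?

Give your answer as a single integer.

step 1: append 11 -> window=[11] (not full yet)
step 2: append 0 -> window=[11, 0] (not full yet)
step 3: append 16 -> window=[11, 0, 16] (not full yet)
step 4: append 13 -> window=[11, 0, 16, 13] -> max=16
step 5: append 16 -> window=[0, 16, 13, 16] -> max=16
step 6: append 4 -> window=[16, 13, 16, 4] -> max=16
step 7: append 20 -> window=[13, 16, 4, 20] -> max=20
step 8: append 27 -> window=[16, 4, 20, 27] -> max=27
step 9: append 13 -> window=[4, 20, 27, 13] -> max=27
step 10: append 21 -> window=[20, 27, 13, 21] -> max=27
step 11: append 28 -> window=[27, 13, 21, 28] -> max=28
step 12: append 15 -> window=[13, 21, 28, 15] -> max=28
Recorded maximums: 16 16 16 20 27 27 27 28 28
Changes between consecutive maximums: 3

Answer: 3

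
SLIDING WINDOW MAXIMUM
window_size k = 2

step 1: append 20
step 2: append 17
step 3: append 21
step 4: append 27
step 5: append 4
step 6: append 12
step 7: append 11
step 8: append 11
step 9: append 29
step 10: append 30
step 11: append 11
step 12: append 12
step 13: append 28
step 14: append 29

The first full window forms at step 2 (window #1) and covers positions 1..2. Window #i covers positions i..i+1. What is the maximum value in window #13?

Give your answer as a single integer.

Answer: 29

Derivation:
step 1: append 20 -> window=[20] (not full yet)
step 2: append 17 -> window=[20, 17] -> max=20
step 3: append 21 -> window=[17, 21] -> max=21
step 4: append 27 -> window=[21, 27] -> max=27
step 5: append 4 -> window=[27, 4] -> max=27
step 6: append 12 -> window=[4, 12] -> max=12
step 7: append 11 -> window=[12, 11] -> max=12
step 8: append 11 -> window=[11, 11] -> max=11
step 9: append 29 -> window=[11, 29] -> max=29
step 10: append 30 -> window=[29, 30] -> max=30
step 11: append 11 -> window=[30, 11] -> max=30
step 12: append 12 -> window=[11, 12] -> max=12
step 13: append 28 -> window=[12, 28] -> max=28
step 14: append 29 -> window=[28, 29] -> max=29
Window #13 max = 29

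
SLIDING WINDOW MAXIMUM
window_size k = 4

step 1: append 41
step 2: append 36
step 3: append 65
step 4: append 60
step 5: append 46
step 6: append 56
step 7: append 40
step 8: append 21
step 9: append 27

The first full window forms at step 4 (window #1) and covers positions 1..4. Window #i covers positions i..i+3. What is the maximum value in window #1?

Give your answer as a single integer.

Answer: 65

Derivation:
step 1: append 41 -> window=[41] (not full yet)
step 2: append 36 -> window=[41, 36] (not full yet)
step 3: append 65 -> window=[41, 36, 65] (not full yet)
step 4: append 60 -> window=[41, 36, 65, 60] -> max=65
Window #1 max = 65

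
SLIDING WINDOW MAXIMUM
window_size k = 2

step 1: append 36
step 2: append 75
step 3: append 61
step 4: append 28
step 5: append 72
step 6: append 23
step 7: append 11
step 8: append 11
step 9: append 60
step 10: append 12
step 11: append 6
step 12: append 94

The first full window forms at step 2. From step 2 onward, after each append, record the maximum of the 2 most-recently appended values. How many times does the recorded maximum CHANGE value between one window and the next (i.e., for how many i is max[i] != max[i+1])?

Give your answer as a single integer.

step 1: append 36 -> window=[36] (not full yet)
step 2: append 75 -> window=[36, 75] -> max=75
step 3: append 61 -> window=[75, 61] -> max=75
step 4: append 28 -> window=[61, 28] -> max=61
step 5: append 72 -> window=[28, 72] -> max=72
step 6: append 23 -> window=[72, 23] -> max=72
step 7: append 11 -> window=[23, 11] -> max=23
step 8: append 11 -> window=[11, 11] -> max=11
step 9: append 60 -> window=[11, 60] -> max=60
step 10: append 12 -> window=[60, 12] -> max=60
step 11: append 6 -> window=[12, 6] -> max=12
step 12: append 94 -> window=[6, 94] -> max=94
Recorded maximums: 75 75 61 72 72 23 11 60 60 12 94
Changes between consecutive maximums: 7

Answer: 7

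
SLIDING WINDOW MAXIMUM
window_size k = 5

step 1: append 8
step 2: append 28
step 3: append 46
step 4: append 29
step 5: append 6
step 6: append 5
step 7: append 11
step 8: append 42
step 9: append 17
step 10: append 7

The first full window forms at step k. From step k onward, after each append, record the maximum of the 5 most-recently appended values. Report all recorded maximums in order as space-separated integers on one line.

step 1: append 8 -> window=[8] (not full yet)
step 2: append 28 -> window=[8, 28] (not full yet)
step 3: append 46 -> window=[8, 28, 46] (not full yet)
step 4: append 29 -> window=[8, 28, 46, 29] (not full yet)
step 5: append 6 -> window=[8, 28, 46, 29, 6] -> max=46
step 6: append 5 -> window=[28, 46, 29, 6, 5] -> max=46
step 7: append 11 -> window=[46, 29, 6, 5, 11] -> max=46
step 8: append 42 -> window=[29, 6, 5, 11, 42] -> max=42
step 9: append 17 -> window=[6, 5, 11, 42, 17] -> max=42
step 10: append 7 -> window=[5, 11, 42, 17, 7] -> max=42

Answer: 46 46 46 42 42 42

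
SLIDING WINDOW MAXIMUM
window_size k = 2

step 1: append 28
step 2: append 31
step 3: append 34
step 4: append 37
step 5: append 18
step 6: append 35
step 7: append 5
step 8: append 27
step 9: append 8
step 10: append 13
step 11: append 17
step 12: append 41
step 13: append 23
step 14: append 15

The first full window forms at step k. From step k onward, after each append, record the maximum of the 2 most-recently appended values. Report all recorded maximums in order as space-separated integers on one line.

Answer: 31 34 37 37 35 35 27 27 13 17 41 41 23

Derivation:
step 1: append 28 -> window=[28] (not full yet)
step 2: append 31 -> window=[28, 31] -> max=31
step 3: append 34 -> window=[31, 34] -> max=34
step 4: append 37 -> window=[34, 37] -> max=37
step 5: append 18 -> window=[37, 18] -> max=37
step 6: append 35 -> window=[18, 35] -> max=35
step 7: append 5 -> window=[35, 5] -> max=35
step 8: append 27 -> window=[5, 27] -> max=27
step 9: append 8 -> window=[27, 8] -> max=27
step 10: append 13 -> window=[8, 13] -> max=13
step 11: append 17 -> window=[13, 17] -> max=17
step 12: append 41 -> window=[17, 41] -> max=41
step 13: append 23 -> window=[41, 23] -> max=41
step 14: append 15 -> window=[23, 15] -> max=23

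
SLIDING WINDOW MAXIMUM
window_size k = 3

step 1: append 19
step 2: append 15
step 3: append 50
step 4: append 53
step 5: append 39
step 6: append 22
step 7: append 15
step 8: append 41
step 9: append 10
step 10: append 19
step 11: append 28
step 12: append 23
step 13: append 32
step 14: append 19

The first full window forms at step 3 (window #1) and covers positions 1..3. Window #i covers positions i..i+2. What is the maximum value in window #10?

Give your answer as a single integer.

Answer: 28

Derivation:
step 1: append 19 -> window=[19] (not full yet)
step 2: append 15 -> window=[19, 15] (not full yet)
step 3: append 50 -> window=[19, 15, 50] -> max=50
step 4: append 53 -> window=[15, 50, 53] -> max=53
step 5: append 39 -> window=[50, 53, 39] -> max=53
step 6: append 22 -> window=[53, 39, 22] -> max=53
step 7: append 15 -> window=[39, 22, 15] -> max=39
step 8: append 41 -> window=[22, 15, 41] -> max=41
step 9: append 10 -> window=[15, 41, 10] -> max=41
step 10: append 19 -> window=[41, 10, 19] -> max=41
step 11: append 28 -> window=[10, 19, 28] -> max=28
step 12: append 23 -> window=[19, 28, 23] -> max=28
Window #10 max = 28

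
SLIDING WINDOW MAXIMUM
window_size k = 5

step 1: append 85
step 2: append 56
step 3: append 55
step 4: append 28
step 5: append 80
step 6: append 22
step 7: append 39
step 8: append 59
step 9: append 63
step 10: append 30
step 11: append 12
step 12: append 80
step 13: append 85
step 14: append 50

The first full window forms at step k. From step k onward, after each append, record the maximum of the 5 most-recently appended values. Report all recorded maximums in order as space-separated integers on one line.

Answer: 85 80 80 80 80 63 63 80 85 85

Derivation:
step 1: append 85 -> window=[85] (not full yet)
step 2: append 56 -> window=[85, 56] (not full yet)
step 3: append 55 -> window=[85, 56, 55] (not full yet)
step 4: append 28 -> window=[85, 56, 55, 28] (not full yet)
step 5: append 80 -> window=[85, 56, 55, 28, 80] -> max=85
step 6: append 22 -> window=[56, 55, 28, 80, 22] -> max=80
step 7: append 39 -> window=[55, 28, 80, 22, 39] -> max=80
step 8: append 59 -> window=[28, 80, 22, 39, 59] -> max=80
step 9: append 63 -> window=[80, 22, 39, 59, 63] -> max=80
step 10: append 30 -> window=[22, 39, 59, 63, 30] -> max=63
step 11: append 12 -> window=[39, 59, 63, 30, 12] -> max=63
step 12: append 80 -> window=[59, 63, 30, 12, 80] -> max=80
step 13: append 85 -> window=[63, 30, 12, 80, 85] -> max=85
step 14: append 50 -> window=[30, 12, 80, 85, 50] -> max=85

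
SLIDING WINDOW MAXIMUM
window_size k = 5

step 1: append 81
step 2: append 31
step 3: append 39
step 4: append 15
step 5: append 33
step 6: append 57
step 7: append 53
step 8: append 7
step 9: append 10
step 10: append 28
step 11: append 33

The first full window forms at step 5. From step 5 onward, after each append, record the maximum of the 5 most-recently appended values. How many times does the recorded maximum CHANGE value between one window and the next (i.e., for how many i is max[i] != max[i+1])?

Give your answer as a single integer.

Answer: 2

Derivation:
step 1: append 81 -> window=[81] (not full yet)
step 2: append 31 -> window=[81, 31] (not full yet)
step 3: append 39 -> window=[81, 31, 39] (not full yet)
step 4: append 15 -> window=[81, 31, 39, 15] (not full yet)
step 5: append 33 -> window=[81, 31, 39, 15, 33] -> max=81
step 6: append 57 -> window=[31, 39, 15, 33, 57] -> max=57
step 7: append 53 -> window=[39, 15, 33, 57, 53] -> max=57
step 8: append 7 -> window=[15, 33, 57, 53, 7] -> max=57
step 9: append 10 -> window=[33, 57, 53, 7, 10] -> max=57
step 10: append 28 -> window=[57, 53, 7, 10, 28] -> max=57
step 11: append 33 -> window=[53, 7, 10, 28, 33] -> max=53
Recorded maximums: 81 57 57 57 57 57 53
Changes between consecutive maximums: 2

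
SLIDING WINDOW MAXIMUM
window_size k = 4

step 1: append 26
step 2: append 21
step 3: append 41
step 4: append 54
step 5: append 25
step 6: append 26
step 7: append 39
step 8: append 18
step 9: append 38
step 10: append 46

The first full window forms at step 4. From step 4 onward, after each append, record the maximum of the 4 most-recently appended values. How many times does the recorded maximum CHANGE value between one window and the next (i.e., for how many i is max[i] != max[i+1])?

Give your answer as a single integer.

step 1: append 26 -> window=[26] (not full yet)
step 2: append 21 -> window=[26, 21] (not full yet)
step 3: append 41 -> window=[26, 21, 41] (not full yet)
step 4: append 54 -> window=[26, 21, 41, 54] -> max=54
step 5: append 25 -> window=[21, 41, 54, 25] -> max=54
step 6: append 26 -> window=[41, 54, 25, 26] -> max=54
step 7: append 39 -> window=[54, 25, 26, 39] -> max=54
step 8: append 18 -> window=[25, 26, 39, 18] -> max=39
step 9: append 38 -> window=[26, 39, 18, 38] -> max=39
step 10: append 46 -> window=[39, 18, 38, 46] -> max=46
Recorded maximums: 54 54 54 54 39 39 46
Changes between consecutive maximums: 2

Answer: 2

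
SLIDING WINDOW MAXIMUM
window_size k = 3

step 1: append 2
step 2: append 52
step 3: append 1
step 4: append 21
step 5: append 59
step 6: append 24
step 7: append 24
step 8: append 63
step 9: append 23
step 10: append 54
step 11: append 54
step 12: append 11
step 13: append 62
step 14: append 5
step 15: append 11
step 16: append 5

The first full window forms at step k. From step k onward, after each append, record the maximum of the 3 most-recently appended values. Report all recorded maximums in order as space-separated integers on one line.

step 1: append 2 -> window=[2] (not full yet)
step 2: append 52 -> window=[2, 52] (not full yet)
step 3: append 1 -> window=[2, 52, 1] -> max=52
step 4: append 21 -> window=[52, 1, 21] -> max=52
step 5: append 59 -> window=[1, 21, 59] -> max=59
step 6: append 24 -> window=[21, 59, 24] -> max=59
step 7: append 24 -> window=[59, 24, 24] -> max=59
step 8: append 63 -> window=[24, 24, 63] -> max=63
step 9: append 23 -> window=[24, 63, 23] -> max=63
step 10: append 54 -> window=[63, 23, 54] -> max=63
step 11: append 54 -> window=[23, 54, 54] -> max=54
step 12: append 11 -> window=[54, 54, 11] -> max=54
step 13: append 62 -> window=[54, 11, 62] -> max=62
step 14: append 5 -> window=[11, 62, 5] -> max=62
step 15: append 11 -> window=[62, 5, 11] -> max=62
step 16: append 5 -> window=[5, 11, 5] -> max=11

Answer: 52 52 59 59 59 63 63 63 54 54 62 62 62 11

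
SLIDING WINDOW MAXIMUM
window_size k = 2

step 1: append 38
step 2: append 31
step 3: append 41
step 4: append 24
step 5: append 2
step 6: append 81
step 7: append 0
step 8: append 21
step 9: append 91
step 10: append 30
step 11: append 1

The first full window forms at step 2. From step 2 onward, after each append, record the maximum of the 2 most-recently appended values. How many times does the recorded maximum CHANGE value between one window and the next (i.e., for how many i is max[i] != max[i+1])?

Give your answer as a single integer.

Answer: 6

Derivation:
step 1: append 38 -> window=[38] (not full yet)
step 2: append 31 -> window=[38, 31] -> max=38
step 3: append 41 -> window=[31, 41] -> max=41
step 4: append 24 -> window=[41, 24] -> max=41
step 5: append 2 -> window=[24, 2] -> max=24
step 6: append 81 -> window=[2, 81] -> max=81
step 7: append 0 -> window=[81, 0] -> max=81
step 8: append 21 -> window=[0, 21] -> max=21
step 9: append 91 -> window=[21, 91] -> max=91
step 10: append 30 -> window=[91, 30] -> max=91
step 11: append 1 -> window=[30, 1] -> max=30
Recorded maximums: 38 41 41 24 81 81 21 91 91 30
Changes between consecutive maximums: 6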